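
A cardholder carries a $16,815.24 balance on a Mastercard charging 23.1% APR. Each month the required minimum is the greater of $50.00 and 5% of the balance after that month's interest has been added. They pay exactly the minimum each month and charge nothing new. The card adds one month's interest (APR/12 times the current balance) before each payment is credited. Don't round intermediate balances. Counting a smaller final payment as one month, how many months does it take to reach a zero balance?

Monthly rate r = 23.1%/12 = 1.925% = 0.01925.
While 5% of the post-interest balance exceeds $50.00, each month B ← (B·(1+r))·(1 − 0.05), i.e. B shrinks by the factor (1+r)·0.95 = 0.96829.
This holds for months 1–89. Entering month 90 the balance is $955.19; 5% of the post-interest balance is now below $50.00, so the flat $50.00 minimum applies from here.
From month 90 a fixed $50.00 at rate r clears $955.19 in 25 more payments. Total: 89 + 25 = 114 months.

114 months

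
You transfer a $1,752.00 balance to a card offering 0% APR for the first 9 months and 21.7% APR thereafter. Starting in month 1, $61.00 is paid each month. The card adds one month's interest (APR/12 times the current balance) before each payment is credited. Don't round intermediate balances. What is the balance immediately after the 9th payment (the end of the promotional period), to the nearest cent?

Promo months 1–9 at r₀ = 0%/12 = 0; months 10+ at r₁ = 21.7%/12 = 0.0180833.
After month 9 (no interest yet): B = $1,752.00 − 9·$61.00 = $1,203.00.

$1,203.00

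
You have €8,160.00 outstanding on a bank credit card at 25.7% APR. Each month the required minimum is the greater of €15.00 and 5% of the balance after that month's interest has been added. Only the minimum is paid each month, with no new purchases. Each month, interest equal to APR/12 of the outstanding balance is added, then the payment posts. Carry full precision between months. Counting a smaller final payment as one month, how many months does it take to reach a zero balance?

Monthly rate r = 25.7%/12 = 2.14167% = 0.0214167.
While 5% of the post-interest balance exceeds €15.00, each month B ← (B·(1+r))·(1 − 0.05), i.e. B shrinks by the factor (1+r)·0.95 = 0.97035.
This holds for months 1–111. Entering month 112 the balance is €288.76; 5% of the post-interest balance is now below €15.00, so the flat €15.00 minimum applies from here.
From month 112 a fixed €15.00 at rate r clears €288.76 in 26 more payments. Total: 111 + 26 = 137 months.

137 months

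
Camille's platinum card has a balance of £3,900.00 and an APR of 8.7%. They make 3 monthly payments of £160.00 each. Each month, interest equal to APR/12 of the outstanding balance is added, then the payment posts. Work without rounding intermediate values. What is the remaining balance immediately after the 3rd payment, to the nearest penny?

Monthly rate r = 8.7%/12 = 0.725% = 0.00725.
Each month: B ← B·(1+r) − £160.00.
Month 1: interest £28.27; balance after payment £3,768.28.
Month 2: interest £27.32; balance after payment £3,635.59.
Month 3: interest £26.36; balance after payment £3,501.95.

£3,501.95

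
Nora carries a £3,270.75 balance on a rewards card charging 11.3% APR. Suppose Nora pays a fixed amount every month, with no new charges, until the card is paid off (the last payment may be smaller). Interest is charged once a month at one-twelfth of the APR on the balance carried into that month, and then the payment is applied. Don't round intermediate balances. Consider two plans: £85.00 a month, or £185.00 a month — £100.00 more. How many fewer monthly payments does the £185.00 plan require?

Monthly rate r = 11.3%/12 = 0.941667% = 0.00941667.
At £85.00/mo: n = ⌈−ln(1 − rB₀/P)/ln(1+r)⌉ = 49 payments (last £0.70); total interest = total paid − £3,270.75 = £809.95.
At £185.00/mo: 20 payments (last £79.62); total interest £323.87.
Payments saved = 49 − 20 = 29.

29 fewer payments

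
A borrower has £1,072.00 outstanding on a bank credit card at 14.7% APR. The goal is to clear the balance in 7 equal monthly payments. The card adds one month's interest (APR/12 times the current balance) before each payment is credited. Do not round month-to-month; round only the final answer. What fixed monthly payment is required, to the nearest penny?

Monthly rate r = 14.7%/12 = 1.225% = 0.01225.
Level-payment amortization: P = B₀·r / (1 − (1+r)^(−n)) = 1072.00·0.01225 / (1 − 1.01225^(−7)).
Denominator 1 − (1+r)^(−7) = 0.0816980598.
P = 13.132 / 0.0816980598 ≈ 160.74.

£160.74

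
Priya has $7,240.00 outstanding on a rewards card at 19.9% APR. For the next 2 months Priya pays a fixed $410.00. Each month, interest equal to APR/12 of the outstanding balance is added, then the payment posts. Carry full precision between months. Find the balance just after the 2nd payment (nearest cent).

$6,655.32

Monthly rate r = 19.9%/12 = 1.65833% = 0.0165833.
Each month: B ← B·(1+r) − $410.00.
Month 1: interest $120.06; balance after payment $6,950.06.
Month 2: interest $115.26; balance after payment $6,655.32.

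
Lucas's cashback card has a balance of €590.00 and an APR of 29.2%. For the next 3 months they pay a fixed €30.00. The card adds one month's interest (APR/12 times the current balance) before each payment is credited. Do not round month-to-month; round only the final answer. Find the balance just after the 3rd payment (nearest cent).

Monthly rate r = 29.2%/12 = 2.43333% = 0.0243333.
Each month: B ← B·(1+r) − €30.00.
Month 1: interest €14.36; balance after payment €574.36.
Month 2: interest €13.98; balance after payment €558.33.
Month 3: interest €13.59; balance after payment €541.92.

€541.92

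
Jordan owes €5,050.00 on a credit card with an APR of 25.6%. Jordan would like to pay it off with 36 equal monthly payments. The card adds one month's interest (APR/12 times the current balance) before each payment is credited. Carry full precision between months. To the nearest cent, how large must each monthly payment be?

Monthly rate r = 25.6%/12 = 2.13333% = 0.0213333.
Level-payment amortization: P = B₀·r / (1 − (1+r)^(−n)) = 5050.00·0.0213333 / (1 − 1.02133^(−36)).
Denominator 1 − (1+r)^(−36) = 0.53229741.
P = 107.733 / 0.53229741 ≈ 202.39.

€202.39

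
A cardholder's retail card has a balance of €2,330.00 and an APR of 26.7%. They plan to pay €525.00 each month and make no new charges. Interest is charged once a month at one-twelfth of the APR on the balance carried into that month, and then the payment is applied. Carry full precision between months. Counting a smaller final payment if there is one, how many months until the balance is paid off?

5 payments

Monthly rate r = 26.7%/12 = 2.225% = 0.02225.
Recurrence: B ← B·(1+r) − €525.00.
Month 1: interest €51.84; balance after payment €1,856.84.
Month 2: interest €41.31; balance after payment €1,373.16.
Month 3: interest €30.55; balance after payment €878.71.
Month 4: interest €19.55; balance after payment €373.26.
Month 5: interest €8.31; balance after payment €0.00.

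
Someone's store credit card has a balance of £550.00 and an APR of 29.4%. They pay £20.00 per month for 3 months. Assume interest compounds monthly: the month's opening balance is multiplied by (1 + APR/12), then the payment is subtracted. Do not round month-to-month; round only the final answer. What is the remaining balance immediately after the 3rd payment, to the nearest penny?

£529.94

Monthly rate r = 29.4%/12 = 2.45% = 0.0245.
Each month: B ← B·(1+r) − £20.00.
Month 1: interest £13.47; balance after payment £543.48.
Month 2: interest £13.32; balance after payment £536.79.
Month 3: interest £13.15; balance after payment £529.94.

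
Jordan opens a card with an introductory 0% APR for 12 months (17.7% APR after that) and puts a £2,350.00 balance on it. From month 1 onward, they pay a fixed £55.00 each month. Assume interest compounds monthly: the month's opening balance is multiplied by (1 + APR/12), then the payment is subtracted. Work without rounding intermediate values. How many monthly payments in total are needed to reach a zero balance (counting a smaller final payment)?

Promo months 1–12 at r₀ = 0%/12 = 0; months 13+ at r₁ = 17.7%/12 = 0.01475.
After month 12 (no interest yet): B = £2,350.00 − 12·£55.00 = £1,690.00.
Then at r₁ with £55.00/mo: n₂ = −ln(1 − r₁·B/P)/ln(1+r₁) ≈ 41.23 → 42 more payments.

54 payments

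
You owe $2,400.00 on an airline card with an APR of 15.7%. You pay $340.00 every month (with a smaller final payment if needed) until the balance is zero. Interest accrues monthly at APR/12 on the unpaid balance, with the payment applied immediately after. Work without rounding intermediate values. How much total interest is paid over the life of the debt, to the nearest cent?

$135.14

Monthly rate r = 15.7%/12 = 1.30833% = 0.0130833.
Payoff takes n = ⌈−ln(1 − rB₀/P)/ln(1+r)⌉ = ⌈7.455⌉ = 8 payments; the last is $155.14.
Total paid = 7·$340.00 + $155.14 = $2,535.14.
Total interest = total paid − principal = $2,535.14 − $2,400.00 = $135.14.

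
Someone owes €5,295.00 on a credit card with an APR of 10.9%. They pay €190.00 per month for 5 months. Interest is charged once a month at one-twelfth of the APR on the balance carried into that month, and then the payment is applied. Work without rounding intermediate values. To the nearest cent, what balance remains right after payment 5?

€4,572.47

Monthly rate r = 10.9%/12 = 0.908333% = 0.00908333.
Each month: B ← B·(1+r) − €190.00.
Month 1: interest €48.10; balance after payment €5,153.10.
Month 2: interest €46.81; balance after payment €5,009.90.
Month 3: interest €45.51; balance after payment €4,865.41.
Month 4: interest €44.19; balance after payment €4,719.60.
Month 5: interest €42.87; balance after payment €4,572.47.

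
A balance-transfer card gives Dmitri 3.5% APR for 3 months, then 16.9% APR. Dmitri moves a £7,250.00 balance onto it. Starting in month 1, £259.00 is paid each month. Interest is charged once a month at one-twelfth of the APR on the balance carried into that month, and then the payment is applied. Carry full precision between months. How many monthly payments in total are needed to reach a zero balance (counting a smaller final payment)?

Promo months 1–3 at r₀ = 3.5%/12 = 0.00291667; months 4+ at r₁ = 16.9%/12 = 0.0140833.
After month 3: iterate B ← B·(1+r₀) − £259.00 for 3 months → £6,534.35.
Then at r₁ with £259.00/mo: n₂ = −ln(1 − r₁·B/P)/ln(1+r₁) ≈ 31.39 → 32 more payments.

35 payments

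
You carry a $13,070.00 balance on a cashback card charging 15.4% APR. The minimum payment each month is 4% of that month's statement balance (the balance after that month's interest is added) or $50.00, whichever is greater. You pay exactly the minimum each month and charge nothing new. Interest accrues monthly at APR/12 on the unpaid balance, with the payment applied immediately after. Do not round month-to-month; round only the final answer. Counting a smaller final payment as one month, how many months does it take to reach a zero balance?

114 months

Monthly rate r = 15.4%/12 = 1.28333% = 0.0128333.
While 4% of the post-interest balance exceeds $50.00, each month B ← (B·(1+r))·(1 − 0.04), i.e. B shrinks by the factor (1+r)·0.96 = 0.97232.
This holds for months 1–85. Entering month 86 the balance is $1,202.43; 4% of the post-interest balance is now below $50.00, so the flat $50.00 minimum applies from here.
From month 86 a fixed $50.00 at rate r clears $1,202.43 in 29 more payments. Total: 85 + 29 = 114 months.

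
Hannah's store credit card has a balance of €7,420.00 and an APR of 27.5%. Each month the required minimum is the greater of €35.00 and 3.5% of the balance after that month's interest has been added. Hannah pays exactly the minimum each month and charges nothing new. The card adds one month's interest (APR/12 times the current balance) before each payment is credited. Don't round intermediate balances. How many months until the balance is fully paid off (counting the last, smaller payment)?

Monthly rate r = 27.5%/12 = 2.29167% = 0.0229167.
While 3.5% of the post-interest balance exceeds €35.00, each month B ← (B·(1+r))·(1 − 0.035), i.e. B shrinks by the factor (1+r)·0.965 = 0.98711.
This holds for months 1–157. Entering month 158 the balance is €968.53; 3.5% of the post-interest balance is now below €35.00, so the flat €35.00 minimum applies from here.
From month 158 a fixed €35.00 at rate r clears €968.53 in 45 more payments. Total: 157 + 45 = 202 months.

202 months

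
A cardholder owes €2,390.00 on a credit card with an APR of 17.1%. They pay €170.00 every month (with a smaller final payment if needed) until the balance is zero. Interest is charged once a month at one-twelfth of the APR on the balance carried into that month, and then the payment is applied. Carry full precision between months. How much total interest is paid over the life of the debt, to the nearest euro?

Monthly rate r = 17.1%/12 = 1.425% = 0.01425.
Payoff takes n = ⌈−ln(1 − rB₀/P)/ln(1+r)⌉ = ⌈15.800⌉ = 16 payments; the last is €136.26.
Total paid = 15·€170.00 + €136.26 = €2,686.26.
Total interest = total paid − principal = €2,686.26 − €2,390.00 = €296.26.

€296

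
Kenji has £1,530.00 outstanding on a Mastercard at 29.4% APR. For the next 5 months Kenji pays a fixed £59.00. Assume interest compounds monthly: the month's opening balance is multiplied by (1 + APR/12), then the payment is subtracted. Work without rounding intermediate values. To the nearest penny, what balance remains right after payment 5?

Monthly rate r = 29.4%/12 = 2.45% = 0.0245.
Each month: B ← B·(1+r) − £59.00.
Month 1: interest £37.48; balance after payment £1,508.48.
Month 2: interest £36.96; balance after payment £1,486.44.
Month 3: interest £36.42; balance after payment £1,463.86.
Month 4: interest £35.86; balance after payment £1,440.73.
Month 5: interest £35.30; balance after payment £1,417.02.

£1,417.02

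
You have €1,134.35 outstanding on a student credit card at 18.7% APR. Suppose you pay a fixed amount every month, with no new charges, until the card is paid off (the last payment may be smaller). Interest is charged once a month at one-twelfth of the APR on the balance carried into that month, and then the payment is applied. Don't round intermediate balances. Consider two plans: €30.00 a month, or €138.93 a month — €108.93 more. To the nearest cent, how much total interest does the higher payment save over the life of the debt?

€503.32

Monthly rate r = 18.7%/12 = 1.55833% = 0.0155833.
At €30.00/mo: n = ⌈−ln(1 − rB₀/P)/ln(1+r)⌉ = 58 payments (last €16.21); total interest = total paid − €1,134.35 = €591.86.
At €138.93/mo: 9 payments (last €111.45); total interest €88.54.
Interest saved = €591.86 − €88.54 = €503.32.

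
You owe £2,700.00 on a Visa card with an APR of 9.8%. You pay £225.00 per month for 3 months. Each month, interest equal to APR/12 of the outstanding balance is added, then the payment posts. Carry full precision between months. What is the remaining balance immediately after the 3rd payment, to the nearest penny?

£2,086.16

Monthly rate r = 9.8%/12 = 0.816667% = 0.00816667.
Each month: B ← B·(1+r) − £225.00.
Month 1: interest £22.05; balance after payment £2,497.05.
Month 2: interest £20.39; balance after payment £2,292.44.
Month 3: interest £18.72; balance after payment £2,086.16.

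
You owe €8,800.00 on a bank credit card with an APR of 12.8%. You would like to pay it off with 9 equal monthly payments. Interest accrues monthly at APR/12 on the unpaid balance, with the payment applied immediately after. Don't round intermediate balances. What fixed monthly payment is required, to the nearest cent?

Monthly rate r = 12.8%/12 = 1.06667% = 0.0106667.
Level-payment amortization: P = B₀·r / (1 − (1+r)^(−n)) = 8800.00·0.0106667 / (1 − 1.01067^(−9)).
Denominator 1 − (1+r)^(−9) = 0.0910740143.
P = 93.8667 / 0.0910740143 ≈ 1030.66.

€1,030.66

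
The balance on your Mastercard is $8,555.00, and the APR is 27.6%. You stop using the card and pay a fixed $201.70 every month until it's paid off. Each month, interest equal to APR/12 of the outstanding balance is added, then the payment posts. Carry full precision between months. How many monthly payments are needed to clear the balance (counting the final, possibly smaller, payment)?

Monthly rate r = 27.6%/12 = 2.3% = 0.023.
Recurrence: B ← B·(1+r) − $201.70.
Month 1: interest $196.76; balance after payment $8,550.06.
Month 2: interest $196.65; balance after payment $8,545.02.
Closed form: n = −ln(1 − rB₀/P)/ln(1+r) = −ln(0.024467)/ln(1.023) ≈ 163.171, so the balance reaches zero during payment 164.

164 months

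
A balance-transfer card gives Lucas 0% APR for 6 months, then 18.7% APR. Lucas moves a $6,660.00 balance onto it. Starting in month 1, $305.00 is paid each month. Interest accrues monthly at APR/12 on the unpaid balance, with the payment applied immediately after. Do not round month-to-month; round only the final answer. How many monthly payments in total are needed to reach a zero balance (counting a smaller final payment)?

25 months

Promo months 1–6 at r₀ = 0%/12 = 0; months 7+ at r₁ = 18.7%/12 = 0.0155833.
After month 6 (no interest yet): B = $6,660.00 − 6·$305.00 = $4,830.00.
Then at r₁ with $305.00/mo: n₂ = −ln(1 − r₁·B/P)/ln(1+r₁) ≈ 18.33 → 19 more payments.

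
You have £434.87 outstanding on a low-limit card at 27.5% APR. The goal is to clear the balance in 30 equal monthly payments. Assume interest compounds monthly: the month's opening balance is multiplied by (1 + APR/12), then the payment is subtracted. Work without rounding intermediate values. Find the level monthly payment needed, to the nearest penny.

£20.20

Monthly rate r = 27.5%/12 = 2.29167% = 0.0229167.
Level-payment amortization: P = B₀·r / (1 − (1+r)^(−n)) = 434.87·0.0229167 / (1 − 1.02292^(−30)).
Denominator 1 − (1+r)^(−30) = 0.493251633.
P = 9.96577 / 0.493251633 ≈ 20.20.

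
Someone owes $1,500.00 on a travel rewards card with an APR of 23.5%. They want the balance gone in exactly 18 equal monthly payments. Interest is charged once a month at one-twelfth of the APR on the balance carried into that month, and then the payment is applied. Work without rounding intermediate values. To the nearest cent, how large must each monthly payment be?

Monthly rate r = 23.5%/12 = 1.95833% = 0.0195833.
Level-payment amortization: P = B₀·r / (1 − (1+r)^(−n)) = 1500.00·0.0195833 / (1 − 1.01958^(−18)).
Denominator 1 − (1+r)^(−18) = 0.294672361.
P = 29.375 / 0.294672361 ≈ 99.69.

$99.69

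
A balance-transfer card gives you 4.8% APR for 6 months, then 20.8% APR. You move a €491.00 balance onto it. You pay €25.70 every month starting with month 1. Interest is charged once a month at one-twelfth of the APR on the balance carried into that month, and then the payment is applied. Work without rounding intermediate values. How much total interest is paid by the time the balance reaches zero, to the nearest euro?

€62

Promo months 1–6 at r₀ = 4.8%/12 = 0.004; months 7+ at r₁ = 20.8%/12 = 0.0173333.
After month 6: iterate B ← B·(1+r₀) − €25.70 for 6 months → €347.15.
Then at r₁ with €25.70/mo: n₂ = −ln(1 − r₁·B/P)/ln(1+r₁) ≈ 15.52 → 16 more payments.
Total paid = 21·€25.70 + €13.48 = €553.18; interest = €553.18 − €491.00 = €62.18.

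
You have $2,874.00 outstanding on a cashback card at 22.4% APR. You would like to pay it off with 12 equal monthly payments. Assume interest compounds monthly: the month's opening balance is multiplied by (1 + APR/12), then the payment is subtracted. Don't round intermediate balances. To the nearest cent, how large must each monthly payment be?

Monthly rate r = 22.4%/12 = 1.86667% = 0.0186667.
Level-payment amortization: P = B₀·r / (1 − (1+r)^(−n)) = 2874.00·0.0186667 / (1 − 1.01867^(−12)).
Denominator 1 − (1+r)^(−12) = 0.199032568.
P = 53.648 / 0.199032568 ≈ 269.54.

$269.54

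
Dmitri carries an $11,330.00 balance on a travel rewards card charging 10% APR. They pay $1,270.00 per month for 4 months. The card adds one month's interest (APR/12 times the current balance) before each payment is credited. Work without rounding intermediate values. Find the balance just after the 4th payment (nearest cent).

Monthly rate r = 10%/12 = 0.833333% = 0.00833333.
Each month: B ← B·(1+r) − $1,270.00.
Month 1: interest $94.42; balance after payment $10,154.42.
Month 2: interest $84.62; balance after payment $8,969.04.
Month 3: interest $74.74; balance after payment $7,773.78.
Month 4: interest $64.78; balance after payment $6,568.56.

$6,568.56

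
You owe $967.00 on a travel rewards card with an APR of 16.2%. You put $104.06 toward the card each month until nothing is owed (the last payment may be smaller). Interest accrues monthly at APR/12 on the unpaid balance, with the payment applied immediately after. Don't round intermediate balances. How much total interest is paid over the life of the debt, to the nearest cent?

$73.22

Monthly rate r = 16.2%/12 = 1.35% = 0.0135.
Payoff takes n = ⌈−ln(1 − rB₀/P)/ln(1+r)⌉ = ⌈9.996⌉ = 10 payments; the last is $103.68.
Total paid = 9·$104.06 + $103.68 = $1,040.22.
Total interest = total paid − principal = $1,040.22 − $967.00 = $73.22.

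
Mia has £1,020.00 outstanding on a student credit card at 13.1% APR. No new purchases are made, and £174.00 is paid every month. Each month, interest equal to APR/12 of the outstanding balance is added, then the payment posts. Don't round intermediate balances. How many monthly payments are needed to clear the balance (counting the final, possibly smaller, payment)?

7 payments

Monthly rate r = 13.1%/12 = 1.09167% = 0.0109167.
Recurrence: B ← B·(1+r) − £174.00.
Month 1: interest £11.13; balance after payment £857.13.
Month 2: interest £9.36; balance after payment £692.49.
Closed form: n = −ln(1 − rB₀/P)/ln(1+r) = −ln(0.93601)/ln(1.01092) ≈ 6.091, so the balance reaches zero during payment 7.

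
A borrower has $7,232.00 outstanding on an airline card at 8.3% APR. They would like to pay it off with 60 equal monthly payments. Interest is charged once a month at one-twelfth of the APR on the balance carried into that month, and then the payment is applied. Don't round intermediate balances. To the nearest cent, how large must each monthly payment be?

Monthly rate r = 8.3%/12 = 0.691667% = 0.00691667.
Level-payment amortization: P = B₀·r / (1 − (1+r)^(−n)) = 7232.00·0.00691667 / (1 − 1.00692^(−60)).
Denominator 1 − (1+r)^(−60) = 0.338715667.
P = 50.0213 / 0.338715667 ≈ 147.68.

$147.68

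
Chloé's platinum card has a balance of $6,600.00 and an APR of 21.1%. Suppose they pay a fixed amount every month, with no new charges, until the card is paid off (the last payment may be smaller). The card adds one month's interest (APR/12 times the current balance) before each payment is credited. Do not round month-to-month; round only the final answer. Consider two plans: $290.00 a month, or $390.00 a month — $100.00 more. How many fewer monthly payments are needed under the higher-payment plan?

Monthly rate r = 21.1%/12 = 1.75833% = 0.0175833.
At $290.00/mo: n = ⌈−ln(1 − rB₀/P)/ln(1+r)⌉ = 30 payments (last $94.18); total interest = total paid − $6,600.00 = $1,904.18.
At $390.00/mo: 21 payments (last $103.37); total interest $1,303.37.
Payments saved = 30 − 21 = 9.

9 fewer payments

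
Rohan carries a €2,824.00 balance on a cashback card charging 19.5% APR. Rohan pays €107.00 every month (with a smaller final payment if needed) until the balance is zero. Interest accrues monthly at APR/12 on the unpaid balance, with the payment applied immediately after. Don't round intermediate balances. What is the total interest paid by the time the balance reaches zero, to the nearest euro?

€894

Monthly rate r = 19.5%/12 = 1.625% = 0.01625.
Payoff takes n = ⌈−ln(1 − rB₀/P)/ln(1+r)⌉ = ⌈34.750⌉ = 35 payments; the last is €80.44.
Total paid = 34·€107.00 + €80.44 = €3,718.44.
Total interest = total paid − principal = €3,718.44 − €2,824.00 = €894.44.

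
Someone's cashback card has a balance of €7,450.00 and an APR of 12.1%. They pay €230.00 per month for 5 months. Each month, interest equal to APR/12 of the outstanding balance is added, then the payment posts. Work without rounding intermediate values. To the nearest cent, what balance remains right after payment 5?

Monthly rate r = 12.1%/12 = 1.00833% = 0.0100833.
Each month: B ← B·(1+r) − €230.00.
Month 1: interest €75.12; balance after payment €7,295.12.
Month 2: interest €73.56; balance after payment €7,138.68.
Month 3: interest €71.98; balance after payment €6,980.66.
Month 4: interest €70.39; balance after payment €6,821.05.
Month 5: interest €68.78; balance after payment €6,659.83.

€6,659.83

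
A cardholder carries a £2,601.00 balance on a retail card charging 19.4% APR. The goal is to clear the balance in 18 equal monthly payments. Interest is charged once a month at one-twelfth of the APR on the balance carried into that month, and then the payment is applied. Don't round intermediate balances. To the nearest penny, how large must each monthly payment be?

£167.70

Monthly rate r = 19.4%/12 = 1.61667% = 0.0161667.
Level-payment amortization: P = B₀·r / (1 − (1+r)^(−n)) = 2601.00·0.0161667 / (1 − 1.01617^(−18)).
Denominator 1 − (1+r)^(−18) = 0.250742677.
P = 42.0495 / 0.250742677 ≈ 167.70.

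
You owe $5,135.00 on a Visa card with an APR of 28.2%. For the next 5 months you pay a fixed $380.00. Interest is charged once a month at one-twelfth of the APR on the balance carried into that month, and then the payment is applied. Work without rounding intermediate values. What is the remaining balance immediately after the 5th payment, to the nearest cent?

Monthly rate r = 28.2%/12 = 2.35% = 0.0235.
Each month: B ← B·(1+r) − $380.00.
Month 1: interest $120.67; balance after payment $4,875.67.
Month 2: interest $114.58; balance after payment $4,610.25.
Month 3: interest $108.34; balance after payment $4,338.59.
Month 4: interest $101.96; balance after payment $4,060.55.
Month 5: interest $95.42; balance after payment $3,775.97.

$3,775.97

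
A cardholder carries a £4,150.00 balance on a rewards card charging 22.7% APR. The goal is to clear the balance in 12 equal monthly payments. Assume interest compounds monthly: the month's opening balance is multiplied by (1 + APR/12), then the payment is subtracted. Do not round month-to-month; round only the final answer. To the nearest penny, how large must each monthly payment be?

£389.82

Monthly rate r = 22.7%/12 = 1.89167% = 0.0189167.
Level-payment amortization: P = B₀·r / (1 − (1+r)^(−n)) = 4150.00·0.0189167 / (1 − 1.01892^(−12)).
Denominator 1 − (1+r)^(−12) = 0.201387679.
P = 78.5042 / 0.201387679 ≈ 389.82.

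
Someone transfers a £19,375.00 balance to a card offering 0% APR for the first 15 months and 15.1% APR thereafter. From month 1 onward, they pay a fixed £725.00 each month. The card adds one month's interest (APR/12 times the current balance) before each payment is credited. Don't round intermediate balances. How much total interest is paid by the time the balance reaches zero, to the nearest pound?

£755

Promo months 1–15 at r₀ = 0%/12 = 0; months 16+ at r₁ = 15.1%/12 = 0.0125833.
After month 15 (no interest yet): B = £19,375.00 − 15·£725.00 = £8,500.00.
Then at r₁ with £725.00/mo: n₂ = −ln(1 − r₁·B/P)/ln(1+r₁) ≈ 12.76 → 13 more payments.
Total paid = 27·£725.00 + £554.96 = £20,129.96; interest = £20,129.96 − £19,375.00 = £754.96.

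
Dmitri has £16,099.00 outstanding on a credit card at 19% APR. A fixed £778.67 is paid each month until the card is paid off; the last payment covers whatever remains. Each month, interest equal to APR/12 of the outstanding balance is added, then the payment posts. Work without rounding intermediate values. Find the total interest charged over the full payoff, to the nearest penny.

Monthly rate r = 19%/12 = 1.58333% = 0.0158333.
Payoff takes n = ⌈−ln(1 − rB₀/P)/ln(1+r)⌉ = ⌈25.242⌉ = 26 payments; the last is £189.67.
Total paid = 25·£778.67 + £189.67 = £19,656.42.
Total interest = total paid − principal = £19,656.42 − £16,099.00 = £3,557.42.

£3,557.42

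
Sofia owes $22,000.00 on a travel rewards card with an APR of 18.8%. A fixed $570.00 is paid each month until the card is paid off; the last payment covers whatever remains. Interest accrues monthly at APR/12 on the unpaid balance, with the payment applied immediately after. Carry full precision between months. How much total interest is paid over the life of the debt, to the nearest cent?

Monthly rate r = 18.8%/12 = 1.56667% = 0.0156667.
Payoff takes n = ⌈−ln(1 − rB₀/P)/ln(1+r)⌉ = ⌈59.700⌉ = 60 payments; the last is $400.17.
Total paid = 59·$570.00 + $400.17 = $34,030.17.
Total interest = total paid − principal = $34,030.17 − $22,000.00 = $12,030.17.

$12,030.17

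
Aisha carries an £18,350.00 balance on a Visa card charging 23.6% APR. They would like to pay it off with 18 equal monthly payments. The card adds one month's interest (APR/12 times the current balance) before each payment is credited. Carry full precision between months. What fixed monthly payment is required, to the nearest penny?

Monthly rate r = 23.6%/12 = 1.96667% = 0.0196667.
Level-payment amortization: P = B₀·r / (1 − (1+r)^(−n)) = 18350.00·0.0196667 / (1 − 1.01967^(−18)).
Denominator 1 − (1+r)^(−18) = 0.295709226.
P = 360.883 / 0.295709226 ≈ 1220.40.

£1,220.40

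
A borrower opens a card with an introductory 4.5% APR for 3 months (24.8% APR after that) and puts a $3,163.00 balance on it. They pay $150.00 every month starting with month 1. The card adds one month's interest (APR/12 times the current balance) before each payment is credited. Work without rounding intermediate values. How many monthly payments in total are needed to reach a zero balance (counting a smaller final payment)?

Promo months 1–3 at r₀ = 4.5%/12 = 0.00375; months 4+ at r₁ = 24.8%/12 = 0.0206667.
After month 3: iterate B ← B·(1+r₀) − $150.00 for 3 months → $2,747.03.
Then at r₁ with $150.00/mo: n₂ = −ln(1 − r₁·B/P)/ln(1+r₁) ≈ 23.25 → 24 more payments.

27 months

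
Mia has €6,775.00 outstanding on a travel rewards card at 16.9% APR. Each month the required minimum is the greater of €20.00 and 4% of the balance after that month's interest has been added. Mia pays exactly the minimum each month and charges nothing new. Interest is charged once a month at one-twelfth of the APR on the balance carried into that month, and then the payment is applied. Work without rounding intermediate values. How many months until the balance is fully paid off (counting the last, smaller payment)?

Monthly rate r = 16.9%/12 = 1.40833% = 0.0140833.
While 4% of the post-interest balance exceeds €20.00, each month B ← (B·(1+r))·(1 − 0.04), i.e. B shrinks by the factor (1+r)·0.96 = 0.97352.
This holds for months 1–98. Entering month 99 the balance is €488.32; 4% of the post-interest balance is now below €20.00, so the flat €20.00 minimum applies from here.
From month 99 a fixed €20.00 at rate r clears €488.32 in 31 more payments. Total: 98 + 31 = 129 months.

129 months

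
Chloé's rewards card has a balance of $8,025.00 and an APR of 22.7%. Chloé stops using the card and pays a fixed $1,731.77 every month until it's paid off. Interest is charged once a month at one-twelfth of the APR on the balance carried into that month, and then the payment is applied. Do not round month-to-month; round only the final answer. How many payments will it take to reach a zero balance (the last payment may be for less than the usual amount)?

5 payments

Monthly rate r = 22.7%/12 = 1.89167% = 0.0189167.
Recurrence: B ← B·(1+r) − $1,731.77.
Month 1: interest $151.81; balance after payment $6,445.04.
Month 2: interest $121.92; balance after payment $4,835.18.
Month 3: interest $91.47; balance after payment $3,194.88.
Month 4: interest $60.44; balance after payment $1,523.55.
Month 5: interest $28.82; balance after payment $0.00.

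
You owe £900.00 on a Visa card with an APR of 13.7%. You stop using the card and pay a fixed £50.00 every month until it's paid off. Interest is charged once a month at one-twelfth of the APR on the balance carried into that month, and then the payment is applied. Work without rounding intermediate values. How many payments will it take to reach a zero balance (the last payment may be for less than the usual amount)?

Monthly rate r = 13.7%/12 = 1.14167% = 0.0114167.
Recurrence: B ← B·(1+r) − £50.00.
Month 1: interest £10.27; balance after payment £860.27.
Month 2: interest £9.82; balance after payment £820.10.
Closed form: n = −ln(1 − rB₀/P)/ln(1+r) = −ln(0.7945)/ln(1.01142) ≈ 20.264, so the balance reaches zero during payment 21.

21 months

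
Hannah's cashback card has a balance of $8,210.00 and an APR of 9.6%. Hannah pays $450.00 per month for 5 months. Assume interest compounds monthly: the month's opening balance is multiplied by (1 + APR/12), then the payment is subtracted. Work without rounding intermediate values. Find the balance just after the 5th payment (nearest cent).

$6,257.41

Monthly rate r = 9.6%/12 = 0.8% = 0.008.
Each month: B ← B·(1+r) − $450.00.
Month 1: interest $65.68; balance after payment $7,825.68.
Month 2: interest $62.61; balance after payment $7,438.29.
Month 3: interest $59.51; balance after payment $7,047.79.
Month 4: interest $56.38; balance after payment $6,654.17.
Month 5: interest $53.23; balance after payment $6,257.41.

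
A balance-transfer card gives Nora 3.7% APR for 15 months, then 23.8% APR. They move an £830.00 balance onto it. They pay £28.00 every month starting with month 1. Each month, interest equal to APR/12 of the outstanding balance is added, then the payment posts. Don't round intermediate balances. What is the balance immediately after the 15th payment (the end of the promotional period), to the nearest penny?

£440.04

Promo months 1–15 at r₀ = 3.7%/12 = 0.00308333; months 16+ at r₁ = 23.8%/12 = 0.0198333.
After month 15: iterate B ← B·(1+r₀) − £28.00 for 15 months → £440.04.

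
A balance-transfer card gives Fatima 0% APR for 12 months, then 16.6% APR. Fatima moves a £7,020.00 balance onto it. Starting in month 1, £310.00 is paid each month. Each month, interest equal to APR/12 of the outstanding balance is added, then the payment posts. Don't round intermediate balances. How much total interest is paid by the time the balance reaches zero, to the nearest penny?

£294.97

Promo months 1–12 at r₀ = 0%/12 = 0; months 13+ at r₁ = 16.6%/12 = 0.0138333.
After month 12 (no interest yet): B = £7,020.00 − 12·£310.00 = £3,300.00.
Then at r₁ with £310.00/mo: n₂ = −ln(1 − r₁·B/P)/ln(1+r₁) ≈ 11.60 → 12 more payments.
Total paid = 23·£310.00 + £184.97 = £7,314.97; interest = £7,314.97 − £7,020.00 = £294.97.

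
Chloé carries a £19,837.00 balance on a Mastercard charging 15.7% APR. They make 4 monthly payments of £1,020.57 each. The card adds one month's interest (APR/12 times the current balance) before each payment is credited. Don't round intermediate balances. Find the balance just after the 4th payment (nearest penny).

Monthly rate r = 15.7%/12 = 1.30833% = 0.0130833.
Each month: B ← B·(1+r) − £1,020.57.
Month 1: interest £259.53; balance after payment £19,075.96.
Month 2: interest £249.58; balance after payment £18,304.97.
Month 3: interest £239.49; balance after payment £17,523.89.
Month 4: interest £229.27; balance after payment £16,732.59.

£16,732.59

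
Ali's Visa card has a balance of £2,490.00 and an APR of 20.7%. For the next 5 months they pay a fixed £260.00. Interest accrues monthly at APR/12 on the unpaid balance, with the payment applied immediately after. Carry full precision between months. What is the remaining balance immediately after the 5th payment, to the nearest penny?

£1,366.67

Monthly rate r = 20.7%/12 = 1.725% = 0.01725.
Each month: B ← B·(1+r) − £260.00.
Month 1: interest £42.95; balance after payment £2,272.95.
Month 2: interest £39.21; balance after payment £2,052.16.
Month 3: interest £35.40; balance after payment £1,827.56.
Month 4: interest £31.53; balance after payment £1,599.09.
Month 5: interest £27.58; balance after payment £1,366.67.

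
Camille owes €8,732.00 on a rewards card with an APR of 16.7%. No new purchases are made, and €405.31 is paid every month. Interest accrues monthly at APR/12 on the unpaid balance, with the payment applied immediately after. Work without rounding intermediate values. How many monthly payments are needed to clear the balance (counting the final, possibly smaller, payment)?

Monthly rate r = 16.7%/12 = 1.39167% = 0.0139167.
Recurrence: B ← B·(1+r) − €405.31.
Month 1: interest €121.52; balance after payment €8,448.21.
Month 2: interest €117.57; balance after payment €8,160.47.
Closed form: n = −ln(1 − rB₀/P)/ln(1+r) = −ln(0.70018)/ln(1.01392) ≈ 25.789, so the balance reaches zero during payment 26.

26 payments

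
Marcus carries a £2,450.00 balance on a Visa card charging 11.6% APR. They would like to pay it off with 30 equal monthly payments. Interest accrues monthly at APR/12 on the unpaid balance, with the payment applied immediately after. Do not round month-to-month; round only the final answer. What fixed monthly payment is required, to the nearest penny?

Monthly rate r = 11.6%/12 = 0.966667% = 0.00966667.
Level-payment amortization: P = B₀·r / (1 − (1+r)^(−n)) = 2450.00·0.00966667 / (1 − 1.00967^(−30)).
Denominator 1 − (1+r)^(−30) = 0.250693601.
P = 23.6833 / 0.250693601 ≈ 94.47.

£94.47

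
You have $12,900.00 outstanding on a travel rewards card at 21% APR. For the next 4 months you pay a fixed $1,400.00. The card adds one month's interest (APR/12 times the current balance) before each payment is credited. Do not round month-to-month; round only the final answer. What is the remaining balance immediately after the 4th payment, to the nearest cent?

$8,078.26

Monthly rate r = 21%/12 = 1.75% = 0.0175.
Each month: B ← B·(1+r) − $1,400.00.
Month 1: interest $225.75; balance after payment $11,725.75.
Month 2: interest $205.20; balance after payment $10,530.95.
Month 3: interest $184.29; balance after payment $9,315.24.
Month 4: interest $163.02; balance after payment $8,078.26.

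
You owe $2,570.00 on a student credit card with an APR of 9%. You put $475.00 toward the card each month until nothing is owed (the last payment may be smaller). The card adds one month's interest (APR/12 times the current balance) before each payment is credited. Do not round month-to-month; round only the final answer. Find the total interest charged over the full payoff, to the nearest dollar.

Monthly rate r = 9%/12 = 0.75% = 0.0075.
Payoff takes n = ⌈−ln(1 − rB₀/P)/ln(1+r)⌉ = ⌈5.544⌉ = 6 payments; the last is $258.87.
Total paid = 5·$475.00 + $258.87 = $2,633.87.
Total interest = total paid − principal = $2,633.87 − $2,570.00 = $63.87.

$64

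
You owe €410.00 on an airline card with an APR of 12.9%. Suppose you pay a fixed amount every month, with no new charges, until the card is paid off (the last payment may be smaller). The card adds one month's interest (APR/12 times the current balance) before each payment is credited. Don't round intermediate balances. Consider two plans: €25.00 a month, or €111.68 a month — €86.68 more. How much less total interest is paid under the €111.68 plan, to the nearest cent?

€32.82

Monthly rate r = 12.9%/12 = 1.075% = 0.01075.
At €25.00/mo: n = ⌈−ln(1 − rB₀/P)/ln(1+r)⌉ = 19 payments (last €3.48); total interest = total paid − €410.00 = €43.48.
At €111.68/mo: 4 payments (last €85.62); total interest €10.66.
Interest saved = €43.48 − €10.66 = €32.82.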